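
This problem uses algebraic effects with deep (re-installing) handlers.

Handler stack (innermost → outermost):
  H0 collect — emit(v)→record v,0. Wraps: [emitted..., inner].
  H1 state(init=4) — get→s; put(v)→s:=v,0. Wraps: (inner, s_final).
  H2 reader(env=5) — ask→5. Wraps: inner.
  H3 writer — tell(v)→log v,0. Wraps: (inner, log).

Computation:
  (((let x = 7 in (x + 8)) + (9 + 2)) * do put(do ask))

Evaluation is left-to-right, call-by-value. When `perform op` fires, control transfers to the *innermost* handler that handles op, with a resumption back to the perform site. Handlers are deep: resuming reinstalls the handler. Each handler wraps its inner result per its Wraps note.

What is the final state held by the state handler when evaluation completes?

Answer: 5

Working:
ask @ H2 ⇒ 5
put(5) @ H1 ⇒ s:=5
H0 returns [0]
H1 returns ([0], 5)
H2 returns ([0], 5)
H3 returns (([0], 5), ())
= (([0], 5), ())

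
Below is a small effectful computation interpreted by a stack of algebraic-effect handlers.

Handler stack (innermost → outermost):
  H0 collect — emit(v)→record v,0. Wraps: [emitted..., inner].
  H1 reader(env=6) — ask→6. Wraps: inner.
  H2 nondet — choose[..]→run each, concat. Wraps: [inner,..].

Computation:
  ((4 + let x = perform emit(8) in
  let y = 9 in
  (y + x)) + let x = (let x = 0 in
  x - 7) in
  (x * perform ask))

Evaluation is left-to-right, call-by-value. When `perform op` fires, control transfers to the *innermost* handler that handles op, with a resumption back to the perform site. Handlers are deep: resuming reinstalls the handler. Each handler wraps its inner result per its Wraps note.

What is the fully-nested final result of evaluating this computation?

Answer: [[8, -29]]

Evaluation trace:
emit(8) @ H0 ⇒ out+=8
ask @ H1 ⇒ 6
H0 returns [8, -29]
H1 returns [8, -29]
H2 returns [[8, -29]]
= [[8, -29]]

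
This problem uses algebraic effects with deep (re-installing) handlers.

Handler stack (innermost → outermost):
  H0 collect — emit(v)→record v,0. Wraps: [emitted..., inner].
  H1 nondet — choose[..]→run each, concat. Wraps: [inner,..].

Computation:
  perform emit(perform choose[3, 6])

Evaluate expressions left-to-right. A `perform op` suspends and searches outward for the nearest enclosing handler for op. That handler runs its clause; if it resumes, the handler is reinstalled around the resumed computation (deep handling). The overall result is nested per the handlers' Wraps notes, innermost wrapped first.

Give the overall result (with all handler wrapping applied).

Step-by-step:
choose[3, 6] @ H1
  branch[0] choose=3:
    emit(3) @ H0 ⇒ out+=3
    H0 returns [3, 0]
    H1 returns [[3, 0]]
  branch[1] choose=6:
    emit(6) @ H0 ⇒ out+=6
    H0 returns [6, 0]
    H1 returns [[6, 0]]
= [[3, 0], [6, 0]]

Answer: [[3, 0], [6, 0]]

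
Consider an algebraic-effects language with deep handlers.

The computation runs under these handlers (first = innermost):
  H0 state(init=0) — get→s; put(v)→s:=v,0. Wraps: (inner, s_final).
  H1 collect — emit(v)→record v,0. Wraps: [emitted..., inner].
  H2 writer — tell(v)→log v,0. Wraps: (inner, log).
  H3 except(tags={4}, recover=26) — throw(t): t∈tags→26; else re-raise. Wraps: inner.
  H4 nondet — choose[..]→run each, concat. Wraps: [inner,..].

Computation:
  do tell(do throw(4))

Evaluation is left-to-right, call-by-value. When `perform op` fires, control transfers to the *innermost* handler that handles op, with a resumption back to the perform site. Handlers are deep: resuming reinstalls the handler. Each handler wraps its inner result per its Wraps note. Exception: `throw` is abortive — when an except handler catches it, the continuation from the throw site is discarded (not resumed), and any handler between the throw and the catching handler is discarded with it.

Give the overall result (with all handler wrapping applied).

Answer: [26]

Working:
throw(4) @ H3 caught ⇒ 26
H4 returns [26]
= [26]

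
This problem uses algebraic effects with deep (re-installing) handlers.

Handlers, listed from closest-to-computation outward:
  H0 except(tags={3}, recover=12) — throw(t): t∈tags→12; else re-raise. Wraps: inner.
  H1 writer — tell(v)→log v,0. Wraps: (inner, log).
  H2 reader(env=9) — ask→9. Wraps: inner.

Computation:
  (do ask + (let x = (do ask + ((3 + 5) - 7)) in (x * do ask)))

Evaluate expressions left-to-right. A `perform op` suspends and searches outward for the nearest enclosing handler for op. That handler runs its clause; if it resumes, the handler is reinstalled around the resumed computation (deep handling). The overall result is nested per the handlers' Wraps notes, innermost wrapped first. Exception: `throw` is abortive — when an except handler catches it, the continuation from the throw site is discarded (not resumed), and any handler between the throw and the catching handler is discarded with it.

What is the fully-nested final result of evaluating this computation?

Step-by-step:
ask @ H2 ⇒ 9
ask @ H2 ⇒ 9
ask @ H2 ⇒ 9
H0 returns 99
H1 returns (99, ())
H2 returns (99, ())
= (99, ())

Answer: (99, ())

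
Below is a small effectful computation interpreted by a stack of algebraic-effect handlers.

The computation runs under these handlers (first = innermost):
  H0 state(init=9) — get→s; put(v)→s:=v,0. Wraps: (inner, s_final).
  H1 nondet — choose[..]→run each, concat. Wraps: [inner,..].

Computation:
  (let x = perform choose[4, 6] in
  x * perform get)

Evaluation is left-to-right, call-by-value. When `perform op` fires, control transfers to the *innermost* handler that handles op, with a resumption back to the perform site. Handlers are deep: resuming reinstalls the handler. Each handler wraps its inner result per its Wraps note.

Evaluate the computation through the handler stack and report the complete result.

Answer: [(36, 9), (54, 9)]

Evaluation trace:
choose[4, 6] @ H1
  branch[0] choose=4:
    get @ H0 ⇒ 9
    H0 returns (36, 9)
    H1 returns [(36, 9)]
  branch[1] choose=6:
    get @ H0 ⇒ 9
    H0 returns (54, 9)
    H1 returns [(54, 9)]
= [(36, 9), (54, 9)]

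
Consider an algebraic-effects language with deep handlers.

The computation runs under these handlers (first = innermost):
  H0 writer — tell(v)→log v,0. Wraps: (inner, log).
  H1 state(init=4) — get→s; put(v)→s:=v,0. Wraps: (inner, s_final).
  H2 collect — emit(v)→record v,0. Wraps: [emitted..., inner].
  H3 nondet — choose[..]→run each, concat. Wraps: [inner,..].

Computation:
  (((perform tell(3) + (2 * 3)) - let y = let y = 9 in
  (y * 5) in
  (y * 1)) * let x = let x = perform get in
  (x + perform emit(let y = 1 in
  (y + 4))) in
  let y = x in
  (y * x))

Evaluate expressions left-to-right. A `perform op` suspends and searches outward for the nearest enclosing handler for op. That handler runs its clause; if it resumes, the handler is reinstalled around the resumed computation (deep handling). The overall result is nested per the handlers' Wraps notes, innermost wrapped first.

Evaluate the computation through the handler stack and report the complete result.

Step-by-step:
tell(3) @ H0 ⇒ log+=3
get @ H1 ⇒ 4
emit(5) @ H2 ⇒ out+=5
H0 returns (-624, (3))
H1 returns ((-624, (3)), 4)
H2 returns [5, ((-624, (3)), 4)]
H3 returns [[5, ((-624, (3)), 4)]]
= [[5, ((-624, (3)), 4)]]

Answer: [[5, ((-624, (3)), 4)]]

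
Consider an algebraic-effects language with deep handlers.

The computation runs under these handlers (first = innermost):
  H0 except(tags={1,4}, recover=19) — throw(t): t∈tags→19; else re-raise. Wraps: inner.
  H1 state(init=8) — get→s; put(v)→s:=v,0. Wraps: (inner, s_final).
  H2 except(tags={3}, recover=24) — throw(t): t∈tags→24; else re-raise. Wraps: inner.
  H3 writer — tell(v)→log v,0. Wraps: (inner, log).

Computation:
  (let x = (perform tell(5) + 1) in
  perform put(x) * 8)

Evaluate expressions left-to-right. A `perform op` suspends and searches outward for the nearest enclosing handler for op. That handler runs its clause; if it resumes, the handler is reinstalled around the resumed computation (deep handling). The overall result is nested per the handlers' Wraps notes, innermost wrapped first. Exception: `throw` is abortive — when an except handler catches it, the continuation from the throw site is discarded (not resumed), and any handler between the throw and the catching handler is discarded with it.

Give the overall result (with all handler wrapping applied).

Answer: ((0, 1), (5))

Working:
tell(5) @ H3 ⇒ log+=5
put(1) @ H1 ⇒ s:=1
H0 returns 0
H1 returns (0, 1)
H2 returns (0, 1)
H3 returns ((0, 1), (5))
= ((0, 1), (5))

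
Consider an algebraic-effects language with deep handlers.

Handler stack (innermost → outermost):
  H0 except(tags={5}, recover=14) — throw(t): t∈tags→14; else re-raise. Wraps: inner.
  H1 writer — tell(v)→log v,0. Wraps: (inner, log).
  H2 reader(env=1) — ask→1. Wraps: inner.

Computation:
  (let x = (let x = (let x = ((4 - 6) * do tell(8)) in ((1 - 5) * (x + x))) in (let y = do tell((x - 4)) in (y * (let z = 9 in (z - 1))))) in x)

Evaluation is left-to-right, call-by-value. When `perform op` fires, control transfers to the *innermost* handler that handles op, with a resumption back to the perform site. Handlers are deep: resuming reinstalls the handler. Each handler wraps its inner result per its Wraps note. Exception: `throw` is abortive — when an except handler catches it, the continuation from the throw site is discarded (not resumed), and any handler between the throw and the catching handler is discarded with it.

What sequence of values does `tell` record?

Answer: (8, -4)

Step-by-step:
tell(8) @ H1 ⇒ log+=8
tell(-4) @ H1 ⇒ log+=-4
H0 returns 0
H1 returns (0, (8, -4))
H2 returns (0, (8, -4))
= (0, (8, -4))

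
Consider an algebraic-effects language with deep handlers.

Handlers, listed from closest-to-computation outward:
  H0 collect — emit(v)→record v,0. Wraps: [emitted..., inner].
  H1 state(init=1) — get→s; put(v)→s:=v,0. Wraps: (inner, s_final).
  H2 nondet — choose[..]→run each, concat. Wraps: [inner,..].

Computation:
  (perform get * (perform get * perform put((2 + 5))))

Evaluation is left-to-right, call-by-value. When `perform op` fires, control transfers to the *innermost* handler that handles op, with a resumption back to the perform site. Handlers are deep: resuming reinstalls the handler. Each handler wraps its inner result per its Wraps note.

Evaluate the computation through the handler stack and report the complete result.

Working:
get @ H1 ⇒ 1
get @ H1 ⇒ 1
put(7) @ H1 ⇒ s:=7
H0 returns [0]
H1 returns ([0], 7)
H2 returns [([0], 7)]
= [([0], 7)]

Answer: [([0], 7)]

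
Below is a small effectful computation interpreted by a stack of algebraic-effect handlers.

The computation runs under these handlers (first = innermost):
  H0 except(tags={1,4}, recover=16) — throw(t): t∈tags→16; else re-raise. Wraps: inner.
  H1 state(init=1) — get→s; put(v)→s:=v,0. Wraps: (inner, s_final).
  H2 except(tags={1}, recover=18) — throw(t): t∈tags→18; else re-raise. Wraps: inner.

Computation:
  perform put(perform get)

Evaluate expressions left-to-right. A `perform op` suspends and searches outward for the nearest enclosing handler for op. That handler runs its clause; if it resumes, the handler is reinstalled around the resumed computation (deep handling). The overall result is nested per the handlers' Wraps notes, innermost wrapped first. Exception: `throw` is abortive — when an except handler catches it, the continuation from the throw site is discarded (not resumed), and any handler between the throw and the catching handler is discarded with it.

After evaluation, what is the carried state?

Answer: 1

Working:
get @ H1 ⇒ 1
put(1) @ H1 ⇒ s:=1
H0 returns 0
H1 returns (0, 1)
H2 returns (0, 1)
= (0, 1)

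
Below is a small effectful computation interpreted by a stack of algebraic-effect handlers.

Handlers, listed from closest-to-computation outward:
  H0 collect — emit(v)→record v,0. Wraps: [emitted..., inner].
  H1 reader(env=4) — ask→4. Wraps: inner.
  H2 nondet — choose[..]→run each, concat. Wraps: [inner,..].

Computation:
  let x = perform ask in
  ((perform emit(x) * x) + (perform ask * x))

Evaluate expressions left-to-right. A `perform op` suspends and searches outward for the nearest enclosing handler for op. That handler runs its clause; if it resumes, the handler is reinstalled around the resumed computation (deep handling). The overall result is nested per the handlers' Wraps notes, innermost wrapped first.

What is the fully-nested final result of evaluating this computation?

Answer: [[4, 16]]

Working:
ask @ H1 ⇒ 4
emit(4) @ H0 ⇒ out+=4
ask @ H1 ⇒ 4
H0 returns [4, 16]
H1 returns [4, 16]
H2 returns [[4, 16]]
= [[4, 16]]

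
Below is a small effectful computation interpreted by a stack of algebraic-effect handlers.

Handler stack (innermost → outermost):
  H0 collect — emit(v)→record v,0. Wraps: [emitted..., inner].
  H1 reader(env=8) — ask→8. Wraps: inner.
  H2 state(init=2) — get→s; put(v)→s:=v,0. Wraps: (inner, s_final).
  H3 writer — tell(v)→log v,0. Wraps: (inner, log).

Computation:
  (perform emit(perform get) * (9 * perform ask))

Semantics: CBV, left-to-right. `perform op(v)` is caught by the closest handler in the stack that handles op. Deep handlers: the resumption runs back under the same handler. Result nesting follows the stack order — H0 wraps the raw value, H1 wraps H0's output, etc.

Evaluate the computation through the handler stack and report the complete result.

Evaluation trace:
get @ H2 ⇒ 2
emit(2) @ H0 ⇒ out+=2
ask @ H1 ⇒ 8
H0 returns [2, 0]
H1 returns [2, 0]
H2 returns ([2, 0], 2)
H3 returns (([2, 0], 2), ())
= (([2, 0], 2), ())

Answer: (([2, 0], 2), ())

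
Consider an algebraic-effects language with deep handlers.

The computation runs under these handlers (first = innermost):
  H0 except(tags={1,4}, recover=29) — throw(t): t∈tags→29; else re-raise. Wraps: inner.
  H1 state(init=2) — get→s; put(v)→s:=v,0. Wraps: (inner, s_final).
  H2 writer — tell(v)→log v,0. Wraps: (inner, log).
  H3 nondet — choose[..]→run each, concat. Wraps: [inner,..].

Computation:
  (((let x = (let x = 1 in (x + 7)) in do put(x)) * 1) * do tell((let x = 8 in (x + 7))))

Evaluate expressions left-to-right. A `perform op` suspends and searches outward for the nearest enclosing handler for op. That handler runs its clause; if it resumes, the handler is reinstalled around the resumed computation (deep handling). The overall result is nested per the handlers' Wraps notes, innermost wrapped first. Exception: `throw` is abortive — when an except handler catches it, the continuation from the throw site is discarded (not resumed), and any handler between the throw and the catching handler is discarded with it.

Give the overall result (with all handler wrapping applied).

Answer: [((0, 8), (15))]

Working:
put(8) @ H1 ⇒ s:=8
tell(15) @ H2 ⇒ log+=15
H0 returns 0
H1 returns (0, 8)
H2 returns ((0, 8), (15))
H3 returns [((0, 8), (15))]
= [((0, 8), (15))]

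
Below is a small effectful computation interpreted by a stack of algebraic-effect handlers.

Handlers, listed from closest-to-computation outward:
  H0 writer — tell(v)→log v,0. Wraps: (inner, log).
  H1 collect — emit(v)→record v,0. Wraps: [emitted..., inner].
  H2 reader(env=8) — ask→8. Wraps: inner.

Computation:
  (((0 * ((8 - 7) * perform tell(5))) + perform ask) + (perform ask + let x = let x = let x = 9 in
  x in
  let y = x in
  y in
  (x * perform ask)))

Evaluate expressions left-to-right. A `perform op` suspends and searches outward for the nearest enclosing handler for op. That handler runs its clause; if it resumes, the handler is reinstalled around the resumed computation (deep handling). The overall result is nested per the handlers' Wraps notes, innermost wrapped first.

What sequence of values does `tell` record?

Step-by-step:
tell(5) @ H0 ⇒ log+=5
ask @ H2 ⇒ 8
ask @ H2 ⇒ 8
ask @ H2 ⇒ 8
H0 returns (88, (5))
H1 returns [(88, (5))]
H2 returns [(88, (5))]
= [(88, (5))]

Answer: (5)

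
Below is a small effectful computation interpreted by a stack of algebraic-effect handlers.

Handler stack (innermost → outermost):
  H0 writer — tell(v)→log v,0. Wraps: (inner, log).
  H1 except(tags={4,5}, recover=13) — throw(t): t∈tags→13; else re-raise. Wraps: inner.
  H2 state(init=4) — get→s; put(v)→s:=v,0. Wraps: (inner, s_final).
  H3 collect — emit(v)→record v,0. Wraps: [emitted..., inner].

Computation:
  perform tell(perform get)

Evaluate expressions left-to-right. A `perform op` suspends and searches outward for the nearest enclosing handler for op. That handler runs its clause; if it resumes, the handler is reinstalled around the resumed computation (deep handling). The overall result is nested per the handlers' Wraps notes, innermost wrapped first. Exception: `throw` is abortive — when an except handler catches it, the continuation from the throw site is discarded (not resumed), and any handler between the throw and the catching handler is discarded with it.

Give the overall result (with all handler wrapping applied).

Working:
get @ H2 ⇒ 4
tell(4) @ H0 ⇒ log+=4
H0 returns (0, (4))
H1 returns (0, (4))
H2 returns ((0, (4)), 4)
H3 returns [((0, (4)), 4)]
= [((0, (4)), 4)]

Answer: [((0, (4)), 4)]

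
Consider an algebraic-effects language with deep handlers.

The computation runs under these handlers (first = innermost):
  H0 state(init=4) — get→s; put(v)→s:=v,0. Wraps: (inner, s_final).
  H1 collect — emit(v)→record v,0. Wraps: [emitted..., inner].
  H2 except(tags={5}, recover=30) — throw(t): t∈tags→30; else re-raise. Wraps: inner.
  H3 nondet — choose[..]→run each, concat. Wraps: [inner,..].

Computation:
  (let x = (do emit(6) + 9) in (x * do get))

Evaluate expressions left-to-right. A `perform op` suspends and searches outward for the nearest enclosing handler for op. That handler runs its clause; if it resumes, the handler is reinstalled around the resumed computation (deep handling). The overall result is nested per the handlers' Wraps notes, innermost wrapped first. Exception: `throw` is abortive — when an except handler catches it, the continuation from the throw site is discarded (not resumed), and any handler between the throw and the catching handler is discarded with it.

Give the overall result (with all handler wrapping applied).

Answer: [[6, (36, 4)]]

Evaluation trace:
emit(6) @ H1 ⇒ out+=6
get @ H0 ⇒ 4
H0 returns (36, 4)
H1 returns [6, (36, 4)]
H2 returns [6, (36, 4)]
H3 returns [[6, (36, 4)]]
= [[6, (36, 4)]]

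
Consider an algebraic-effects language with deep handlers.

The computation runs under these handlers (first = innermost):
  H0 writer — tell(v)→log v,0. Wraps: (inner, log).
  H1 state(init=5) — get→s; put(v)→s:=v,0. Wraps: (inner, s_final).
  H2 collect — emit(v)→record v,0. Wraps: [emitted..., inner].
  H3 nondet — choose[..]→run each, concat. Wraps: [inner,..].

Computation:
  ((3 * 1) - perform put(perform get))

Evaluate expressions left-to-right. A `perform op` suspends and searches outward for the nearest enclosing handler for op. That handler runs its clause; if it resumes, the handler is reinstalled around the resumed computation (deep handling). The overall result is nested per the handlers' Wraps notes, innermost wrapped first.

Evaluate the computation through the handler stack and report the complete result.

Answer: [[((3, ()), 5)]]

Step-by-step:
get @ H1 ⇒ 5
put(5) @ H1 ⇒ s:=5
H0 returns (3, ())
H1 returns ((3, ()), 5)
H2 returns [((3, ()), 5)]
H3 returns [[((3, ()), 5)]]
= [[((3, ()), 5)]]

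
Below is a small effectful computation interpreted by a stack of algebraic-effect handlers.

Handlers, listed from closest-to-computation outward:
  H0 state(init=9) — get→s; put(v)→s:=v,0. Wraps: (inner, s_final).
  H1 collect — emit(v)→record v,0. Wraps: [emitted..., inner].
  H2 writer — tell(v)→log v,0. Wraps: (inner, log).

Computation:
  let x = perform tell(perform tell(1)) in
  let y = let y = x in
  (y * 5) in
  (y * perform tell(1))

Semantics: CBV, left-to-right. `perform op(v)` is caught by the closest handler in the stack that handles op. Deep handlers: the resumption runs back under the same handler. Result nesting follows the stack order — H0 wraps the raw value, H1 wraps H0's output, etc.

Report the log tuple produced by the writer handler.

Answer: (1, 0, 1)

Evaluation trace:
tell(1) @ H2 ⇒ log+=1
tell(0) @ H2 ⇒ log+=0
tell(1) @ H2 ⇒ log+=1
H0 returns (0, 9)
H1 returns [(0, 9)]
H2 returns ([(0, 9)], (1, 0, 1))
= ([(0, 9)], (1, 0, 1))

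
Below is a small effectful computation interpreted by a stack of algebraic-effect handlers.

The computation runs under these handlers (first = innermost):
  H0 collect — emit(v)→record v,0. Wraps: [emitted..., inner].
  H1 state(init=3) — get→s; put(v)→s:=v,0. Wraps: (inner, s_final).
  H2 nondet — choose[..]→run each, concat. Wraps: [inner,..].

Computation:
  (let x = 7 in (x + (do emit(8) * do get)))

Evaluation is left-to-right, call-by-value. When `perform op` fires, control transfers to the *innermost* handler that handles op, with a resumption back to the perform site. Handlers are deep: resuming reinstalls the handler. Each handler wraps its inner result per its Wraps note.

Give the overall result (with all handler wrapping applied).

Answer: [([8, 7], 3)]

Working:
emit(8) @ H0 ⇒ out+=8
get @ H1 ⇒ 3
H0 returns [8, 7]
H1 returns ([8, 7], 3)
H2 returns [([8, 7], 3)]
= [([8, 7], 3)]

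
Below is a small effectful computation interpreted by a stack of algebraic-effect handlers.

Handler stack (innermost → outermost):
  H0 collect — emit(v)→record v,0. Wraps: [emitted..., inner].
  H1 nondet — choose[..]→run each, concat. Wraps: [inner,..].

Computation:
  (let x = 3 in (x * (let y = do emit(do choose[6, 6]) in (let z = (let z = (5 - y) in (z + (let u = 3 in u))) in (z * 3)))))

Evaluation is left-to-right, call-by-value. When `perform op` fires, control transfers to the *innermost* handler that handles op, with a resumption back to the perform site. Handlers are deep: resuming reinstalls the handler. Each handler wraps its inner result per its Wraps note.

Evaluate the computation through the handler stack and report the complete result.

Answer: [[6, 72], [6, 72]]

Step-by-step:
choose[6, 6] @ H1
  branch[0] choose=6:
    emit(6) @ H0 ⇒ out+=6
    H0 returns [6, 72]
    H1 returns [[6, 72]]
  branch[1] choose=6:
    emit(6) @ H0 ⇒ out+=6
    H0 returns [6, 72]
    H1 returns [[6, 72]]
= [[6, 72], [6, 72]]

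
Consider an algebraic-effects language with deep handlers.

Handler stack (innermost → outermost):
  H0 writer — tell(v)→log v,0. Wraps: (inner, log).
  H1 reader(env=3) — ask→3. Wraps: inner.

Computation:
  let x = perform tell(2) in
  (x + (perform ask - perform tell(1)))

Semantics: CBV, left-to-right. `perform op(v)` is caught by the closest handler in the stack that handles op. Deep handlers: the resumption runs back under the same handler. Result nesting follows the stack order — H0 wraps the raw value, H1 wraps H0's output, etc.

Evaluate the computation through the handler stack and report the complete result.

Answer: (3, (2, 1))

Step-by-step:
tell(2) @ H0 ⇒ log+=2
ask @ H1 ⇒ 3
tell(1) @ H0 ⇒ log+=1
H0 returns (3, (2, 1))
H1 returns (3, (2, 1))
= (3, (2, 1))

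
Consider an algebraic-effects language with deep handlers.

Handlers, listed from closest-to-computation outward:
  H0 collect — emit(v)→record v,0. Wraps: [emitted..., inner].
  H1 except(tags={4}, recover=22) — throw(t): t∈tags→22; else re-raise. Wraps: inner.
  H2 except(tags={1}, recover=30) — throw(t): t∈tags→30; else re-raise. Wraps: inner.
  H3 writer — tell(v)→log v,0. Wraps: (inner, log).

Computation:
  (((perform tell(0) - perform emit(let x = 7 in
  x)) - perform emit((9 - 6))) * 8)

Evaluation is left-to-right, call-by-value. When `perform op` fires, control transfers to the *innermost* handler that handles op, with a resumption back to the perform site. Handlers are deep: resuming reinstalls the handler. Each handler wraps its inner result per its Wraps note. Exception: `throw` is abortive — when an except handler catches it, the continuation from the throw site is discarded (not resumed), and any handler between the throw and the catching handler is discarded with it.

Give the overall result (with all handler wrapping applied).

Evaluation trace:
tell(0) @ H3 ⇒ log+=0
emit(7) @ H0 ⇒ out+=7
emit(3) @ H0 ⇒ out+=3
H0 returns [7, 3, 0]
H1 returns [7, 3, 0]
H2 returns [7, 3, 0]
H3 returns ([7, 3, 0], (0))
= ([7, 3, 0], (0))

Answer: ([7, 3, 0], (0))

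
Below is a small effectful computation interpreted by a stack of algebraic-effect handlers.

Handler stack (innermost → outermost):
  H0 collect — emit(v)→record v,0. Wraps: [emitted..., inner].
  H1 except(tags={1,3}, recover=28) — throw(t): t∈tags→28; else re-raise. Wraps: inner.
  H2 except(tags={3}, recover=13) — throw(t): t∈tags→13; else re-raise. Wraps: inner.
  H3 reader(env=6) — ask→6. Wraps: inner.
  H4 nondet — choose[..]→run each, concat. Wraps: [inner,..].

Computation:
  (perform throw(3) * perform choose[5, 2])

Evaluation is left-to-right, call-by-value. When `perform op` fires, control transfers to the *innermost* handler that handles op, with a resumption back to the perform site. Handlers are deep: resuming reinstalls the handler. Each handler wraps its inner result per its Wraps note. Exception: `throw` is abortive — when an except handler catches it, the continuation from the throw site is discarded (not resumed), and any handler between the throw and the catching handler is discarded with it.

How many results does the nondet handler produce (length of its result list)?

Working:
throw(3) @ H1 caught ⇒ 28
H2 returns 28
H3 returns 28
H4 returns [28]
= [28]

Answer: 1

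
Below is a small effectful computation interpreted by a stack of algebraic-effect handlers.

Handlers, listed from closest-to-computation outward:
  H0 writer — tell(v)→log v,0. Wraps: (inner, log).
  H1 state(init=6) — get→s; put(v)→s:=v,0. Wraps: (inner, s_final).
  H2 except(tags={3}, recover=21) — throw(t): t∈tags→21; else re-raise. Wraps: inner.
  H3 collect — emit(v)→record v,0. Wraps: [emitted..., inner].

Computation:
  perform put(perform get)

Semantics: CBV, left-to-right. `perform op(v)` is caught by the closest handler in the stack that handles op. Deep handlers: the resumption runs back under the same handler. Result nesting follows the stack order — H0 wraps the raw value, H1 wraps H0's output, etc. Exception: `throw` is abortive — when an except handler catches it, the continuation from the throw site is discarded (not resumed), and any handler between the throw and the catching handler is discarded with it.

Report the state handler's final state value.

Working:
get @ H1 ⇒ 6
put(6) @ H1 ⇒ s:=6
H0 returns (0, ())
H1 returns ((0, ()), 6)
H2 returns ((0, ()), 6)
H3 returns [((0, ()), 6)]
= [((0, ()), 6)]

Answer: 6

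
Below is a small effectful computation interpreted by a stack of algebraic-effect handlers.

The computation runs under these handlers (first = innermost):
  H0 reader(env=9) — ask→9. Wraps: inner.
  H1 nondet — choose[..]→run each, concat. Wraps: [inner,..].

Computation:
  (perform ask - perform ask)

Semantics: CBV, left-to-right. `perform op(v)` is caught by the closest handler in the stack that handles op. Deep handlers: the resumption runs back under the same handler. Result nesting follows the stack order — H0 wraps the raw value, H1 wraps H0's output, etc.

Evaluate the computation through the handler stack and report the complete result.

Evaluation trace:
ask @ H0 ⇒ 9
ask @ H0 ⇒ 9
H0 returns 0
H1 returns [0]
= [0]

Answer: [0]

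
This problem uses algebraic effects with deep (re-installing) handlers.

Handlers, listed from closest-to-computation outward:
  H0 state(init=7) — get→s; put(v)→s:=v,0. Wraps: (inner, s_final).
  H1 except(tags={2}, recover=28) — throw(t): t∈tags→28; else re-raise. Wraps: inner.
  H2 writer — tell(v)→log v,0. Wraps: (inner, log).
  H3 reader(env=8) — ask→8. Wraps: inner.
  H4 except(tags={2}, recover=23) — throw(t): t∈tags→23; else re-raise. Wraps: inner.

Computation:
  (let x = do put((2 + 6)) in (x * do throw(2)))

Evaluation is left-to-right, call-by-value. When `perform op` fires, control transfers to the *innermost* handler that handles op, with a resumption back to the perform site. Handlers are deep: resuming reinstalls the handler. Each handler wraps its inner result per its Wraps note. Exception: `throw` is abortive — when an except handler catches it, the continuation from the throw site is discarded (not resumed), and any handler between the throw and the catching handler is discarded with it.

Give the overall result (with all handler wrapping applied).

Working:
put(8) @ H0 ⇒ s:=8
throw(2) @ H1 caught ⇒ 28
H2 returns (28, ())
H3 returns (28, ())
H4 returns (28, ())
= (28, ())

Answer: (28, ())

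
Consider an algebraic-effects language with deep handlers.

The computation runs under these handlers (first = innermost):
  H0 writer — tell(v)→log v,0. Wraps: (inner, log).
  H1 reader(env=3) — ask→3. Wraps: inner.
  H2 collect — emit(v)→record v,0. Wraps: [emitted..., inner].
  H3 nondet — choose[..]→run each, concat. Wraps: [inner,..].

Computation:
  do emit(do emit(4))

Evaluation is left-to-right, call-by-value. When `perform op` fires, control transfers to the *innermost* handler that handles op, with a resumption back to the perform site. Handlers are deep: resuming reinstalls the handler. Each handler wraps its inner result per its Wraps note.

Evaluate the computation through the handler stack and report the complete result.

Answer: [[4, 0, (0, ())]]

Working:
emit(4) @ H2 ⇒ out+=4
emit(0) @ H2 ⇒ out+=0
H0 returns (0, ())
H1 returns (0, ())
H2 returns [4, 0, (0, ())]
H3 returns [[4, 0, (0, ())]]
= [[4, 0, (0, ())]]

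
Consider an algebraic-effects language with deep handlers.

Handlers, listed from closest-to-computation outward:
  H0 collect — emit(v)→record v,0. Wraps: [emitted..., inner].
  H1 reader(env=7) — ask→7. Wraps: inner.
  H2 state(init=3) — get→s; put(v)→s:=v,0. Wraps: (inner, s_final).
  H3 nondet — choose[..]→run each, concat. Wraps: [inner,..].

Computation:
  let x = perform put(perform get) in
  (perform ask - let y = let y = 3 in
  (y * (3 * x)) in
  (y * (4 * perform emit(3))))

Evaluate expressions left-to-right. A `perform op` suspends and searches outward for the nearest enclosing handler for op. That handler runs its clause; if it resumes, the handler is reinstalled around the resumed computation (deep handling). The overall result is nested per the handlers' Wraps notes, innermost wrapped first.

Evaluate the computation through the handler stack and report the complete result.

Evaluation trace:
get @ H2 ⇒ 3
put(3) @ H2 ⇒ s:=3
ask @ H1 ⇒ 7
emit(3) @ H0 ⇒ out+=3
H0 returns [3, 7]
H1 returns [3, 7]
H2 returns ([3, 7], 3)
H3 returns [([3, 7], 3)]
= [([3, 7], 3)]

Answer: [([3, 7], 3)]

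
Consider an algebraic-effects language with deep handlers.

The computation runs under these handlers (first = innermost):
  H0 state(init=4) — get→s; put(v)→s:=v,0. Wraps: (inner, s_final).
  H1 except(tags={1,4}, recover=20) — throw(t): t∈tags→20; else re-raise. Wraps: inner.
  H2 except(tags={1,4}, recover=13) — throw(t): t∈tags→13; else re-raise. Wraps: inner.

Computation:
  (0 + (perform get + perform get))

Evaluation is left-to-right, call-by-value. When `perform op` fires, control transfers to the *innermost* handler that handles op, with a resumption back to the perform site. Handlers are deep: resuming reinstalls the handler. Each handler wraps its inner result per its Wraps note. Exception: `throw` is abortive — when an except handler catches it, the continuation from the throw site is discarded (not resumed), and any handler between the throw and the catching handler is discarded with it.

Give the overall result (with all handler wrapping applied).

Answer: (8, 4)

Evaluation trace:
get @ H0 ⇒ 4
get @ H0 ⇒ 4
H0 returns (8, 4)
H1 returns (8, 4)
H2 returns (8, 4)
= (8, 4)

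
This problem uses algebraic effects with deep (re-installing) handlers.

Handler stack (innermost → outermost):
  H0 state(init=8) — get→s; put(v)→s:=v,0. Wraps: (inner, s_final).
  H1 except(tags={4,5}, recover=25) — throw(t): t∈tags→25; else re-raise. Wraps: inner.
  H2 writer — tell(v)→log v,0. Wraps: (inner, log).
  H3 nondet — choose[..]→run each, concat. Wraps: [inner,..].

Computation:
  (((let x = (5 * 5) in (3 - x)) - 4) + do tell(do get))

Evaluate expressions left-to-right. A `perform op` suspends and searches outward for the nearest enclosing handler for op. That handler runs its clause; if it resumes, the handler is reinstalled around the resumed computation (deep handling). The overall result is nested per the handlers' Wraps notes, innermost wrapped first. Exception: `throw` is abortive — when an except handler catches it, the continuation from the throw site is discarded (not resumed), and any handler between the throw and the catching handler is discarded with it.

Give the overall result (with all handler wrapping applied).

Answer: [((-26, 8), (8))]

Evaluation trace:
get @ H0 ⇒ 8
tell(8) @ H2 ⇒ log+=8
H0 returns (-26, 8)
H1 returns (-26, 8)
H2 returns ((-26, 8), (8))
H3 returns [((-26, 8), (8))]
= [((-26, 8), (8))]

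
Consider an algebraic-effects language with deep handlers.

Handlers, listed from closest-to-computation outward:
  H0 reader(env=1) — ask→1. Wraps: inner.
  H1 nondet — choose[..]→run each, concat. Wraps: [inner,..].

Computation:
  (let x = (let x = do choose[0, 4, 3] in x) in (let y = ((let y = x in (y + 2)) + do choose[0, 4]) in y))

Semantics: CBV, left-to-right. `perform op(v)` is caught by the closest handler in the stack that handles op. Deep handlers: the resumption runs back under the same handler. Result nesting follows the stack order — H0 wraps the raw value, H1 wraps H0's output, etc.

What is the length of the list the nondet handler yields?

Evaluation trace:
choose[0, 4, 3] @ H1
  branch[0] choose=0:
    choose[0, 4] @ H1
      branch[0] choose=0:
        H0 returns 2
        H1 returns [2]
      branch[1] choose=4:
        H0 returns 6
        H1 returns [6]
  branch[1] choose=4:
    choose[0, 4] @ H1
      branch[0] choose=0:
        H0 returns 6
        H1 returns [6]
      branch[1] choose=4:
        H0 returns 10
        H1 returns [10]
  branch[2] choose=3:
    choose[0, 4] @ H1
      branch[0] choose=0:
        H0 returns 5
        H1 returns [5]
      branch[1] choose=4:
        H0 returns 9
        H1 returns [9]
= [2, 6, 6, 10, 5, 9]

Answer: 6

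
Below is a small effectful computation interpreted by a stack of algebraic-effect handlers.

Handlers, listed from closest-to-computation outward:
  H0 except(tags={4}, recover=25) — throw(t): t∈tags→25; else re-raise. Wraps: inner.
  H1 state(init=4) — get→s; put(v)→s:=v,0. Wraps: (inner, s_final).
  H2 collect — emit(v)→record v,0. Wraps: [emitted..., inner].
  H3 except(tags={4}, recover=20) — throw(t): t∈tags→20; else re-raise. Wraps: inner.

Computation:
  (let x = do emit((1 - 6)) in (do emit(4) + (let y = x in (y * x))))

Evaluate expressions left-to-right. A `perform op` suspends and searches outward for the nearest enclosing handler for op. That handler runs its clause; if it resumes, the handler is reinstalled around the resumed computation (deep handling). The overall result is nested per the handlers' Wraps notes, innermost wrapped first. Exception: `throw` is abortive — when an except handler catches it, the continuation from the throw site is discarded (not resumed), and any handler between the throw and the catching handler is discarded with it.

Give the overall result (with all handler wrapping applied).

Answer: [-5, 4, (0, 4)]

Step-by-step:
emit(-5) @ H2 ⇒ out+=-5
emit(4) @ H2 ⇒ out+=4
H0 returns 0
H1 returns (0, 4)
H2 returns [-5, 4, (0, 4)]
H3 returns [-5, 4, (0, 4)]
= [-5, 4, (0, 4)]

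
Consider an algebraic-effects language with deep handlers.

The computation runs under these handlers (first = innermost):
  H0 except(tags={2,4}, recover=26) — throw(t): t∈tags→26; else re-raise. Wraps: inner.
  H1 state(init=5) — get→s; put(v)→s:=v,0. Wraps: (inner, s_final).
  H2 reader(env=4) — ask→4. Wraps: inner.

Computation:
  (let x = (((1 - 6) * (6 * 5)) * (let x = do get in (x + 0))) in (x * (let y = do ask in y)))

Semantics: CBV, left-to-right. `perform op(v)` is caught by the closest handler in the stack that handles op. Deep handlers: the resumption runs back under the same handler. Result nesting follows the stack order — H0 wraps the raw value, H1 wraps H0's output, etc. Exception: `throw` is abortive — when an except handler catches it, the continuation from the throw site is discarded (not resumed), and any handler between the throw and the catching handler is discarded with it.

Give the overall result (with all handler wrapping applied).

Answer: (-3000, 5)

Evaluation trace:
get @ H1 ⇒ 5
ask @ H2 ⇒ 4
H0 returns -3000
H1 returns (-3000, 5)
H2 returns (-3000, 5)
= (-3000, 5)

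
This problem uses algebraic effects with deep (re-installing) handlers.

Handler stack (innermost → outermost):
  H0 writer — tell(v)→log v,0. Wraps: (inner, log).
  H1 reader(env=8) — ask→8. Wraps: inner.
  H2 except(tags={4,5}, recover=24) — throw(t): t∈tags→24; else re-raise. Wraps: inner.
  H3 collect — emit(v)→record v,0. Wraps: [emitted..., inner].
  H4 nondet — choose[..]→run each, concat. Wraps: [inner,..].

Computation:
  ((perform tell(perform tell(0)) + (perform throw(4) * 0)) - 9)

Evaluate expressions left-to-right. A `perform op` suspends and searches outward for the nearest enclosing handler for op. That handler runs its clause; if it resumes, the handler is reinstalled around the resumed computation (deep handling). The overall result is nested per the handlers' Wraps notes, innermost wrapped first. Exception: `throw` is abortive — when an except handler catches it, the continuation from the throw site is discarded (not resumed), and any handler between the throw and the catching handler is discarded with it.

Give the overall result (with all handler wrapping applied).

Step-by-step:
tell(0) @ H0 ⇒ log+=0
tell(0) @ H0 ⇒ log+=0
throw(4) @ H2 caught ⇒ 24
H3 returns [24]
H4 returns [[24]]
= [[24]]

Answer: [[24]]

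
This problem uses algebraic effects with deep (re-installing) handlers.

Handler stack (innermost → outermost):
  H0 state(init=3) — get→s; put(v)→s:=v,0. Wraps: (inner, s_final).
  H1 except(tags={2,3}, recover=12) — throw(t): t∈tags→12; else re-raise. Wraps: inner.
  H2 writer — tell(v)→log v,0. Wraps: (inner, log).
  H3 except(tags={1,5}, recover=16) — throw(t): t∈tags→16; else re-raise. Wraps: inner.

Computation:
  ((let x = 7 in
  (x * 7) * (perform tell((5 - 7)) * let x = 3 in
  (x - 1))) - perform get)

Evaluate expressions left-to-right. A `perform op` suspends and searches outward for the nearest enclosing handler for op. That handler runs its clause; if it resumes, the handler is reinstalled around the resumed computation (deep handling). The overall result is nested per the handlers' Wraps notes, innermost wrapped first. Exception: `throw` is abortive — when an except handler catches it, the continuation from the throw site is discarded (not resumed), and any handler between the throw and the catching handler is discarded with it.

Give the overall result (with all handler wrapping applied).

Working:
tell(-2) @ H2 ⇒ log+=-2
get @ H0 ⇒ 3
H0 returns (-3, 3)
H1 returns (-3, 3)
H2 returns ((-3, 3), (-2))
H3 returns ((-3, 3), (-2))
= ((-3, 3), (-2))

Answer: ((-3, 3), (-2))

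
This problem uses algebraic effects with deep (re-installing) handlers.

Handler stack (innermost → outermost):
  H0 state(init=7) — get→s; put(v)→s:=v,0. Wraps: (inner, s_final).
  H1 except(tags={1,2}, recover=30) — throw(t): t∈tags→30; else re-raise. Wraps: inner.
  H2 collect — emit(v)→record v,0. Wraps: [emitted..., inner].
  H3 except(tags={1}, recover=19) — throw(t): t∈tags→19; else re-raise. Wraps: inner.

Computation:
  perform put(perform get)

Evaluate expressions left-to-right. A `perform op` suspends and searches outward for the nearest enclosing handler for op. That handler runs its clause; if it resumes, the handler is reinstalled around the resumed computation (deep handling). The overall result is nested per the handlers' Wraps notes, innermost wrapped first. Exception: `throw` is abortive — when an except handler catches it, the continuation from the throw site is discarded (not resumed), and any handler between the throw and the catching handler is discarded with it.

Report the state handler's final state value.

Working:
get @ H0 ⇒ 7
put(7) @ H0 ⇒ s:=7
H0 returns (0, 7)
H1 returns (0, 7)
H2 returns [(0, 7)]
H3 returns [(0, 7)]
= [(0, 7)]

Answer: 7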